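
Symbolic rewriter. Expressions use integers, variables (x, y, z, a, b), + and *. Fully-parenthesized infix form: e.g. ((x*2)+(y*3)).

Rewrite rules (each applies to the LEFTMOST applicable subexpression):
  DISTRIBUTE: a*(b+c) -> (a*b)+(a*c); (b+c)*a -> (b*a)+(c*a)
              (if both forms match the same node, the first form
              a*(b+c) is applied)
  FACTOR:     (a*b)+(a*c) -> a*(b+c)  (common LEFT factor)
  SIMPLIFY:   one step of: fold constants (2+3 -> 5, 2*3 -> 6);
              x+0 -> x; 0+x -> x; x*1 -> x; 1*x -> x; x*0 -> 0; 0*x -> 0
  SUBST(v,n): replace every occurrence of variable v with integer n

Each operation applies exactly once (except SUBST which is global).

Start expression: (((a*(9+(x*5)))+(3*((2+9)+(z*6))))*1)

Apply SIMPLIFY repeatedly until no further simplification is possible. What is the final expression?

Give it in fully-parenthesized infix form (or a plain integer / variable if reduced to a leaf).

Answer: ((a*(9+(x*5)))+(3*(11+(z*6))))

Derivation:
Start: (((a*(9+(x*5)))+(3*((2+9)+(z*6))))*1)
Step 1: at root: (((a*(9+(x*5)))+(3*((2+9)+(z*6))))*1) -> ((a*(9+(x*5)))+(3*((2+9)+(z*6)))); overall: (((a*(9+(x*5)))+(3*((2+9)+(z*6))))*1) -> ((a*(9+(x*5)))+(3*((2+9)+(z*6))))
Step 2: at RRL: (2+9) -> 11; overall: ((a*(9+(x*5)))+(3*((2+9)+(z*6)))) -> ((a*(9+(x*5)))+(3*(11+(z*6))))
Fixed point: ((a*(9+(x*5)))+(3*(11+(z*6))))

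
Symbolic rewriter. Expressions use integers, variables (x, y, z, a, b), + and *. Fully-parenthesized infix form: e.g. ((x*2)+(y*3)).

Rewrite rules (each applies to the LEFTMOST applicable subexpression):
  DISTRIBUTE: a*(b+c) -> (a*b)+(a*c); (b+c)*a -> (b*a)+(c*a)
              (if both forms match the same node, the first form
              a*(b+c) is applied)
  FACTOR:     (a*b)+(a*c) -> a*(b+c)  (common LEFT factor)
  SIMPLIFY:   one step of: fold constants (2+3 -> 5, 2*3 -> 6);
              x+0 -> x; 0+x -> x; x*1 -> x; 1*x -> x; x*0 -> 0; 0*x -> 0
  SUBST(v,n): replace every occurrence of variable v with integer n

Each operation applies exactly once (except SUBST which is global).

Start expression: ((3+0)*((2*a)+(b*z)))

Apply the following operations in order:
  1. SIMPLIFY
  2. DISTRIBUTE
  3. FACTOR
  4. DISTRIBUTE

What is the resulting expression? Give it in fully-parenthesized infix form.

Start: ((3+0)*((2*a)+(b*z)))
Apply SIMPLIFY at L (target: (3+0)): ((3+0)*((2*a)+(b*z))) -> (3*((2*a)+(b*z)))
Apply DISTRIBUTE at root (target: (3*((2*a)+(b*z)))): (3*((2*a)+(b*z))) -> ((3*(2*a))+(3*(b*z)))
Apply FACTOR at root (target: ((3*(2*a))+(3*(b*z)))): ((3*(2*a))+(3*(b*z))) -> (3*((2*a)+(b*z)))
Apply DISTRIBUTE at root (target: (3*((2*a)+(b*z)))): (3*((2*a)+(b*z))) -> ((3*(2*a))+(3*(b*z)))

Answer: ((3*(2*a))+(3*(b*z)))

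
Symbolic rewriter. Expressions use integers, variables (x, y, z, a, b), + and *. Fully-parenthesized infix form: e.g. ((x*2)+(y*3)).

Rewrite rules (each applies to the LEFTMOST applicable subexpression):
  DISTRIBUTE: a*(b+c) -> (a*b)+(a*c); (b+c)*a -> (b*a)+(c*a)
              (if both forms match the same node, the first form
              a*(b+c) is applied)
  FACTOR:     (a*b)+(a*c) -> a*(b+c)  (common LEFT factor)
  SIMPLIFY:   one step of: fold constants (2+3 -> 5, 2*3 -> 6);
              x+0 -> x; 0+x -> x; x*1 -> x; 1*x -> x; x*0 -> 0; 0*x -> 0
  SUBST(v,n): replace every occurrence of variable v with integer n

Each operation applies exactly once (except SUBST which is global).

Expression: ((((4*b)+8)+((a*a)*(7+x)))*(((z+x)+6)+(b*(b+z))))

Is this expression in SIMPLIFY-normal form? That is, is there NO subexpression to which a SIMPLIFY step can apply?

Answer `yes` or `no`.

Expression: ((((4*b)+8)+((a*a)*(7+x)))*(((z+x)+6)+(b*(b+z))))
Scanning for simplifiable subexpressions (pre-order)...
  at root: ((((4*b)+8)+((a*a)*(7+x)))*(((z+x)+6)+(b*(b+z)))) (not simplifiable)
  at L: (((4*b)+8)+((a*a)*(7+x))) (not simplifiable)
  at LL: ((4*b)+8) (not simplifiable)
  at LLL: (4*b) (not simplifiable)
  at LR: ((a*a)*(7+x)) (not simplifiable)
  at LRL: (a*a) (not simplifiable)
  at LRR: (7+x) (not simplifiable)
  at R: (((z+x)+6)+(b*(b+z))) (not simplifiable)
  at RL: ((z+x)+6) (not simplifiable)
  at RLL: (z+x) (not simplifiable)
  at RR: (b*(b+z)) (not simplifiable)
  at RRR: (b+z) (not simplifiable)
Result: no simplifiable subexpression found -> normal form.

Answer: yes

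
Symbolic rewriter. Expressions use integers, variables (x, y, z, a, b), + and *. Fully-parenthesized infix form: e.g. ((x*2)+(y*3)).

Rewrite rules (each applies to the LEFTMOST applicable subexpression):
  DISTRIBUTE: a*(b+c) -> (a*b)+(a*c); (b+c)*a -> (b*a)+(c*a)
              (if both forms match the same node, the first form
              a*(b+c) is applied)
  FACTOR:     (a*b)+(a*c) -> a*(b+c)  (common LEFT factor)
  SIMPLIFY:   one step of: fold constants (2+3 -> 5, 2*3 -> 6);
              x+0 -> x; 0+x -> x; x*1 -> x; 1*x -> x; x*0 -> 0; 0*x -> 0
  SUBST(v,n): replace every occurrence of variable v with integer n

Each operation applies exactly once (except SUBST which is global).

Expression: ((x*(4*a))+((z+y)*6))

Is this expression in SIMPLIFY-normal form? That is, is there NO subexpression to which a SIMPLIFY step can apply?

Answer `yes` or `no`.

Expression: ((x*(4*a))+((z+y)*6))
Scanning for simplifiable subexpressions (pre-order)...
  at root: ((x*(4*a))+((z+y)*6)) (not simplifiable)
  at L: (x*(4*a)) (not simplifiable)
  at LR: (4*a) (not simplifiable)
  at R: ((z+y)*6) (not simplifiable)
  at RL: (z+y) (not simplifiable)
Result: no simplifiable subexpression found -> normal form.

Answer: yes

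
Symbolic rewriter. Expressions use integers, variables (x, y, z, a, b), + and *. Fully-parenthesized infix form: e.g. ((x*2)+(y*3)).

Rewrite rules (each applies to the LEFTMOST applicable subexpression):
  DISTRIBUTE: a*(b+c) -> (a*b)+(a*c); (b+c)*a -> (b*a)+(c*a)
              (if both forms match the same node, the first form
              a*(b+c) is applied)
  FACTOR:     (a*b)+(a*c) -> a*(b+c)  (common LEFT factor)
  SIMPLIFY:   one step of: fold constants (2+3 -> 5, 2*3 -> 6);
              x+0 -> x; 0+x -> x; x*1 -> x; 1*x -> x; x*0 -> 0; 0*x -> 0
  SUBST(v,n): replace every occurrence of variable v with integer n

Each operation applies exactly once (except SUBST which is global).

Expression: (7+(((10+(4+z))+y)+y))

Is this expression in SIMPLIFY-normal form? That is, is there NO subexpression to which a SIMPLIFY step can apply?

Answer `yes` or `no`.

Expression: (7+(((10+(4+z))+y)+y))
Scanning for simplifiable subexpressions (pre-order)...
  at root: (7+(((10+(4+z))+y)+y)) (not simplifiable)
  at R: (((10+(4+z))+y)+y) (not simplifiable)
  at RL: ((10+(4+z))+y) (not simplifiable)
  at RLL: (10+(4+z)) (not simplifiable)
  at RLLR: (4+z) (not simplifiable)
Result: no simplifiable subexpression found -> normal form.

Answer: yes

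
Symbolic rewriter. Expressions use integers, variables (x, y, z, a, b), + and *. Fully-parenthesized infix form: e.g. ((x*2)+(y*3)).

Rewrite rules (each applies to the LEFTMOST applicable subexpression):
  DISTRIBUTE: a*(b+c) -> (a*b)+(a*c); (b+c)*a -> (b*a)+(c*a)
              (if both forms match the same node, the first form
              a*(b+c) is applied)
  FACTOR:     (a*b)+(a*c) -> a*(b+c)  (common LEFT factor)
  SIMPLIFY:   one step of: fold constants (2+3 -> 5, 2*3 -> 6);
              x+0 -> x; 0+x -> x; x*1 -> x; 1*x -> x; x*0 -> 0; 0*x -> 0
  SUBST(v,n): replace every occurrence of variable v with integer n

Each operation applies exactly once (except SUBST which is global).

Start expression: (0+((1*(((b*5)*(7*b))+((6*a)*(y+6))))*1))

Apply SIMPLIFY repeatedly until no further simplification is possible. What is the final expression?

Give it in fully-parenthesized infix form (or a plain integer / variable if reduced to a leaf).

Start: (0+((1*(((b*5)*(7*b))+((6*a)*(y+6))))*1))
Step 1: at root: (0+((1*(((b*5)*(7*b))+((6*a)*(y+6))))*1)) -> ((1*(((b*5)*(7*b))+((6*a)*(y+6))))*1); overall: (0+((1*(((b*5)*(7*b))+((6*a)*(y+6))))*1)) -> ((1*(((b*5)*(7*b))+((6*a)*(y+6))))*1)
Step 2: at root: ((1*(((b*5)*(7*b))+((6*a)*(y+6))))*1) -> (1*(((b*5)*(7*b))+((6*a)*(y+6)))); overall: ((1*(((b*5)*(7*b))+((6*a)*(y+6))))*1) -> (1*(((b*5)*(7*b))+((6*a)*(y+6))))
Step 3: at root: (1*(((b*5)*(7*b))+((6*a)*(y+6)))) -> (((b*5)*(7*b))+((6*a)*(y+6))); overall: (1*(((b*5)*(7*b))+((6*a)*(y+6)))) -> (((b*5)*(7*b))+((6*a)*(y+6)))
Fixed point: (((b*5)*(7*b))+((6*a)*(y+6)))

Answer: (((b*5)*(7*b))+((6*a)*(y+6)))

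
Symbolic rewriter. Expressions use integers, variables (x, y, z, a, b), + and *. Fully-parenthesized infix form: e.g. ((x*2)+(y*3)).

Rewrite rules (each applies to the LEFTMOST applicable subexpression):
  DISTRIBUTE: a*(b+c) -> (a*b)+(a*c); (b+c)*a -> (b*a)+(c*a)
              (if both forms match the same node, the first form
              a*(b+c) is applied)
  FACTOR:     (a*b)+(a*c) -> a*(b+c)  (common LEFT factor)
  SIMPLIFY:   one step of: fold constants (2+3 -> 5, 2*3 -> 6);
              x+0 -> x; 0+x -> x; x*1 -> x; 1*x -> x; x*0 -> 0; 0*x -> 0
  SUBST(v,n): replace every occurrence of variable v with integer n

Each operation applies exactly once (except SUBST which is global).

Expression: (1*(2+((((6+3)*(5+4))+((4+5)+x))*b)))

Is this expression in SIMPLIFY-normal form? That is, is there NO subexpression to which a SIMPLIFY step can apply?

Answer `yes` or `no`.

Expression: (1*(2+((((6+3)*(5+4))+((4+5)+x))*b)))
Scanning for simplifiable subexpressions (pre-order)...
  at root: (1*(2+((((6+3)*(5+4))+((4+5)+x))*b))) (SIMPLIFIABLE)
  at R: (2+((((6+3)*(5+4))+((4+5)+x))*b)) (not simplifiable)
  at RR: ((((6+3)*(5+4))+((4+5)+x))*b) (not simplifiable)
  at RRL: (((6+3)*(5+4))+((4+5)+x)) (not simplifiable)
  at RRLL: ((6+3)*(5+4)) (not simplifiable)
  at RRLLL: (6+3) (SIMPLIFIABLE)
  at RRLLR: (5+4) (SIMPLIFIABLE)
  at RRLR: ((4+5)+x) (not simplifiable)
  at RRLRL: (4+5) (SIMPLIFIABLE)
Found simplifiable subexpr at path root: (1*(2+((((6+3)*(5+4))+((4+5)+x))*b)))
One SIMPLIFY step would give: (2+((((6+3)*(5+4))+((4+5)+x))*b))
-> NOT in normal form.

Answer: no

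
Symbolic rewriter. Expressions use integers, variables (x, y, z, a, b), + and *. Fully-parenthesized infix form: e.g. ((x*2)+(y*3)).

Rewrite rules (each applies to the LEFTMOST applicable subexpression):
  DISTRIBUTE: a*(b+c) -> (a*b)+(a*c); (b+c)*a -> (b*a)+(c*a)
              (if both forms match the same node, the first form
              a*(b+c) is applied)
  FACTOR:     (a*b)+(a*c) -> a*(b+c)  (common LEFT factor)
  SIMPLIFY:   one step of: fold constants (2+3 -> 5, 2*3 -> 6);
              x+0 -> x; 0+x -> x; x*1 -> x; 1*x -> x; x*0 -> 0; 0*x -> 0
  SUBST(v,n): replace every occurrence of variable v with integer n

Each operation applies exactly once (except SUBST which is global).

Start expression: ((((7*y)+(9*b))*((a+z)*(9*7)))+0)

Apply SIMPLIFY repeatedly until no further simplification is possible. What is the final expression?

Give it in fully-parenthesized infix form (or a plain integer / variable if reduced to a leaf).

Start: ((((7*y)+(9*b))*((a+z)*(9*7)))+0)
Step 1: at root: ((((7*y)+(9*b))*((a+z)*(9*7)))+0) -> (((7*y)+(9*b))*((a+z)*(9*7))); overall: ((((7*y)+(9*b))*((a+z)*(9*7)))+0) -> (((7*y)+(9*b))*((a+z)*(9*7)))
Step 2: at RR: (9*7) -> 63; overall: (((7*y)+(9*b))*((a+z)*(9*7))) -> (((7*y)+(9*b))*((a+z)*63))
Fixed point: (((7*y)+(9*b))*((a+z)*63))

Answer: (((7*y)+(9*b))*((a+z)*63))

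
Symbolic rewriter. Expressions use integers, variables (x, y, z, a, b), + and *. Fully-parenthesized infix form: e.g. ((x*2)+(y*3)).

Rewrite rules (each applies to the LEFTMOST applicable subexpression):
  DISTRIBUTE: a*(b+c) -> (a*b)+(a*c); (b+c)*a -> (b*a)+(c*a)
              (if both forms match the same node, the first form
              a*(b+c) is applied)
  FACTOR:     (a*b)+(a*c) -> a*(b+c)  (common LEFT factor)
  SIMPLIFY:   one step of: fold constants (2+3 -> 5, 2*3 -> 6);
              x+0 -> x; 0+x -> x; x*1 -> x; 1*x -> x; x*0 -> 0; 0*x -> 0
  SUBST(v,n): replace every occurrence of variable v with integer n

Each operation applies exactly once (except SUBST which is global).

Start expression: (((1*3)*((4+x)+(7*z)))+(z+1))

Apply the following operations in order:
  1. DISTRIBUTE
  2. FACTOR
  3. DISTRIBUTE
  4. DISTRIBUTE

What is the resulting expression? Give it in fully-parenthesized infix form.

Answer: (((((1*3)*4)+((1*3)*x))+((1*3)*(7*z)))+(z+1))

Derivation:
Start: (((1*3)*((4+x)+(7*z)))+(z+1))
Apply DISTRIBUTE at L (target: ((1*3)*((4+x)+(7*z)))): (((1*3)*((4+x)+(7*z)))+(z+1)) -> ((((1*3)*(4+x))+((1*3)*(7*z)))+(z+1))
Apply FACTOR at L (target: (((1*3)*(4+x))+((1*3)*(7*z)))): ((((1*3)*(4+x))+((1*3)*(7*z)))+(z+1)) -> (((1*3)*((4+x)+(7*z)))+(z+1))
Apply DISTRIBUTE at L (target: ((1*3)*((4+x)+(7*z)))): (((1*3)*((4+x)+(7*z)))+(z+1)) -> ((((1*3)*(4+x))+((1*3)*(7*z)))+(z+1))
Apply DISTRIBUTE at LL (target: ((1*3)*(4+x))): ((((1*3)*(4+x))+((1*3)*(7*z)))+(z+1)) -> (((((1*3)*4)+((1*3)*x))+((1*3)*(7*z)))+(z+1))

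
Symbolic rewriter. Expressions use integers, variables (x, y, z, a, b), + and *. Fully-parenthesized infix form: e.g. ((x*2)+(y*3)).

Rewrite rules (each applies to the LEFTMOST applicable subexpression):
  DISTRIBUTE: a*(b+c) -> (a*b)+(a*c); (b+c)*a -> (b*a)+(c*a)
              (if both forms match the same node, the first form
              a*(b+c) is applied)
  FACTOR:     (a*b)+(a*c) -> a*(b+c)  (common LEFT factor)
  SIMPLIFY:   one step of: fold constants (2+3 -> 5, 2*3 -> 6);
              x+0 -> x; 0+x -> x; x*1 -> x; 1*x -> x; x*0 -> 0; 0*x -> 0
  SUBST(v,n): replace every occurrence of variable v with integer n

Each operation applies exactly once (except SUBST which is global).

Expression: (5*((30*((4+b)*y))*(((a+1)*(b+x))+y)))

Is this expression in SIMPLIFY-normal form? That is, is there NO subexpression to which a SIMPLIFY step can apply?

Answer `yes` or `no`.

Expression: (5*((30*((4+b)*y))*(((a+1)*(b+x))+y)))
Scanning for simplifiable subexpressions (pre-order)...
  at root: (5*((30*((4+b)*y))*(((a+1)*(b+x))+y))) (not simplifiable)
  at R: ((30*((4+b)*y))*(((a+1)*(b+x))+y)) (not simplifiable)
  at RL: (30*((4+b)*y)) (not simplifiable)
  at RLR: ((4+b)*y) (not simplifiable)
  at RLRL: (4+b) (not simplifiable)
  at RR: (((a+1)*(b+x))+y) (not simplifiable)
  at RRL: ((a+1)*(b+x)) (not simplifiable)
  at RRLL: (a+1) (not simplifiable)
  at RRLR: (b+x) (not simplifiable)
Result: no simplifiable subexpression found -> normal form.

Answer: yes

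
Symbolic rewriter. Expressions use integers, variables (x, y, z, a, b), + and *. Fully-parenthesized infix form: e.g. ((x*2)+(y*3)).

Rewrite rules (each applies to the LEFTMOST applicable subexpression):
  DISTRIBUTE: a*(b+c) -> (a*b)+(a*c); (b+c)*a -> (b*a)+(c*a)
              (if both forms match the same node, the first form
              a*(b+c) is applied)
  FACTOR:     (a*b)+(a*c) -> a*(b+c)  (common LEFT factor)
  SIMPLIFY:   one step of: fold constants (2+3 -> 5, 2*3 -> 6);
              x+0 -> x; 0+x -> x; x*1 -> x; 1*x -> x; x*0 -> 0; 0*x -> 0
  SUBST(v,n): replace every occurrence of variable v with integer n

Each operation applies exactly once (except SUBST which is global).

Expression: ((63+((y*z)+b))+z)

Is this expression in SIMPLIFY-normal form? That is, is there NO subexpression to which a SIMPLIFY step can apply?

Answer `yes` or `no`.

Answer: yes

Derivation:
Expression: ((63+((y*z)+b))+z)
Scanning for simplifiable subexpressions (pre-order)...
  at root: ((63+((y*z)+b))+z) (not simplifiable)
  at L: (63+((y*z)+b)) (not simplifiable)
  at LR: ((y*z)+b) (not simplifiable)
  at LRL: (y*z) (not simplifiable)
Result: no simplifiable subexpression found -> normal form.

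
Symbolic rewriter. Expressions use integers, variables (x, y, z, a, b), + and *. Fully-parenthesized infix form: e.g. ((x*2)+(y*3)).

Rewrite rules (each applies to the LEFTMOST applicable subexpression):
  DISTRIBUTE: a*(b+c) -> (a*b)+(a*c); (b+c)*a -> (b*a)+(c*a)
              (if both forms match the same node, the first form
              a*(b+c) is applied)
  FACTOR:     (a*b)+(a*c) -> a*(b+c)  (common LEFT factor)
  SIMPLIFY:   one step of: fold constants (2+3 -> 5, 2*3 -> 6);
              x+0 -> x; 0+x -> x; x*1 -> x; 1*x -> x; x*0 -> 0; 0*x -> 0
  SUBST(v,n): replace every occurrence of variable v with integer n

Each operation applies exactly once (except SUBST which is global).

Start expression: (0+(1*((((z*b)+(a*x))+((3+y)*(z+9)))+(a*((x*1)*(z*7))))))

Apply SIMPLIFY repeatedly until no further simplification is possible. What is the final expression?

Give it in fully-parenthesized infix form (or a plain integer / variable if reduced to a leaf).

Start: (0+(1*((((z*b)+(a*x))+((3+y)*(z+9)))+(a*((x*1)*(z*7))))))
Step 1: at root: (0+(1*((((z*b)+(a*x))+((3+y)*(z+9)))+(a*((x*1)*(z*7)))))) -> (1*((((z*b)+(a*x))+((3+y)*(z+9)))+(a*((x*1)*(z*7))))); overall: (0+(1*((((z*b)+(a*x))+((3+y)*(z+9)))+(a*((x*1)*(z*7)))))) -> (1*((((z*b)+(a*x))+((3+y)*(z+9)))+(a*((x*1)*(z*7)))))
Step 2: at root: (1*((((z*b)+(a*x))+((3+y)*(z+9)))+(a*((x*1)*(z*7))))) -> ((((z*b)+(a*x))+((3+y)*(z+9)))+(a*((x*1)*(z*7)))); overall: (1*((((z*b)+(a*x))+((3+y)*(z+9)))+(a*((x*1)*(z*7))))) -> ((((z*b)+(a*x))+((3+y)*(z+9)))+(a*((x*1)*(z*7))))
Step 3: at RRL: (x*1) -> x; overall: ((((z*b)+(a*x))+((3+y)*(z+9)))+(a*((x*1)*(z*7)))) -> ((((z*b)+(a*x))+((3+y)*(z+9)))+(a*(x*(z*7))))
Fixed point: ((((z*b)+(a*x))+((3+y)*(z+9)))+(a*(x*(z*7))))

Answer: ((((z*b)+(a*x))+((3+y)*(z+9)))+(a*(x*(z*7))))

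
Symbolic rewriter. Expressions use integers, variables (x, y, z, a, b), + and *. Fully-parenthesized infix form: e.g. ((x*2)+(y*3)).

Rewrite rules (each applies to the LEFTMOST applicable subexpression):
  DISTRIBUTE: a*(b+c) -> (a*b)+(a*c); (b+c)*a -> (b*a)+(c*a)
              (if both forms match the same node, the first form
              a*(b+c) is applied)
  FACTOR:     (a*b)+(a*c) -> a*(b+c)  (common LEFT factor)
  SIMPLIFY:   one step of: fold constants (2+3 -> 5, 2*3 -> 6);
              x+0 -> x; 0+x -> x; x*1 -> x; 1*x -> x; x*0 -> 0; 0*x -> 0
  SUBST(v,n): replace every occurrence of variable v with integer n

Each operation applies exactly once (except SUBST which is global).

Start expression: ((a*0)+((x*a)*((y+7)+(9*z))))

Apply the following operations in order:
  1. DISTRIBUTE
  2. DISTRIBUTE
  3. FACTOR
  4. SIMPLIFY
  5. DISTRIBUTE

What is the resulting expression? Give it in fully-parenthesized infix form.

Answer: (0+((((x*a)*y)+((x*a)*7))+((x*a)*(9*z))))

Derivation:
Start: ((a*0)+((x*a)*((y+7)+(9*z))))
Apply DISTRIBUTE at R (target: ((x*a)*((y+7)+(9*z)))): ((a*0)+((x*a)*((y+7)+(9*z)))) -> ((a*0)+(((x*a)*(y+7))+((x*a)*(9*z))))
Apply DISTRIBUTE at RL (target: ((x*a)*(y+7))): ((a*0)+(((x*a)*(y+7))+((x*a)*(9*z)))) -> ((a*0)+((((x*a)*y)+((x*a)*7))+((x*a)*(9*z))))
Apply FACTOR at RL (target: (((x*a)*y)+((x*a)*7))): ((a*0)+((((x*a)*y)+((x*a)*7))+((x*a)*(9*z)))) -> ((a*0)+(((x*a)*(y+7))+((x*a)*(9*z))))
Apply SIMPLIFY at L (target: (a*0)): ((a*0)+(((x*a)*(y+7))+((x*a)*(9*z)))) -> (0+(((x*a)*(y+7))+((x*a)*(9*z))))
Apply DISTRIBUTE at RL (target: ((x*a)*(y+7))): (0+(((x*a)*(y+7))+((x*a)*(9*z)))) -> (0+((((x*a)*y)+((x*a)*7))+((x*a)*(9*z))))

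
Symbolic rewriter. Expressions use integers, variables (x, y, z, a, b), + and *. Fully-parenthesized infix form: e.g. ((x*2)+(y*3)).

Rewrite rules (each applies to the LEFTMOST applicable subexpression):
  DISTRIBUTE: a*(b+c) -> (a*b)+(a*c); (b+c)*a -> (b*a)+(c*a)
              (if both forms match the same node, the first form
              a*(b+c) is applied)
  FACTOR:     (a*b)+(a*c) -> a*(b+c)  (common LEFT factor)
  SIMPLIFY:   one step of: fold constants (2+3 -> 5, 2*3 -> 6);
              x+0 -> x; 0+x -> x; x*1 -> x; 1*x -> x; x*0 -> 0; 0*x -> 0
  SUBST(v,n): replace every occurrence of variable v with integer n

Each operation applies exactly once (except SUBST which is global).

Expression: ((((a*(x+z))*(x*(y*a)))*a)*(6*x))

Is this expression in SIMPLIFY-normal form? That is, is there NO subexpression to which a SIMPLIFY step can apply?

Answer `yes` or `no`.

Expression: ((((a*(x+z))*(x*(y*a)))*a)*(6*x))
Scanning for simplifiable subexpressions (pre-order)...
  at root: ((((a*(x+z))*(x*(y*a)))*a)*(6*x)) (not simplifiable)
  at L: (((a*(x+z))*(x*(y*a)))*a) (not simplifiable)
  at LL: ((a*(x+z))*(x*(y*a))) (not simplifiable)
  at LLL: (a*(x+z)) (not simplifiable)
  at LLLR: (x+z) (not simplifiable)
  at LLR: (x*(y*a)) (not simplifiable)
  at LLRR: (y*a) (not simplifiable)
  at R: (6*x) (not simplifiable)
Result: no simplifiable subexpression found -> normal form.

Answer: yes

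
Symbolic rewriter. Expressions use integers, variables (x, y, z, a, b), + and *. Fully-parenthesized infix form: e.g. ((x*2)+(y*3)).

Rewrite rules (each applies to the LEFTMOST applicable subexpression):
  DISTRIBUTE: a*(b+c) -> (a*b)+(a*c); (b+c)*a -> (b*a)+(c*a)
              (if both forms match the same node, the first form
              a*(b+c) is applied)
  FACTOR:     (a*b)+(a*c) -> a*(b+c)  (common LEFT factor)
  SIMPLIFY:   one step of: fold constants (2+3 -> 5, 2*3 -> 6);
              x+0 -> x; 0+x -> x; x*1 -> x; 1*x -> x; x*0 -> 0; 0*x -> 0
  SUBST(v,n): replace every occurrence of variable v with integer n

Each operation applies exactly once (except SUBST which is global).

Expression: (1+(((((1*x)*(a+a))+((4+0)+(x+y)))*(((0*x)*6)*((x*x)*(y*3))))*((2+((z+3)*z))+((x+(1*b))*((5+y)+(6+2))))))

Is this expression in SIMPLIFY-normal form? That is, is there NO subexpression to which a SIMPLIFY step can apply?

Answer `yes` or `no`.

Expression: (1+(((((1*x)*(a+a))+((4+0)+(x+y)))*(((0*x)*6)*((x*x)*(y*3))))*((2+((z+3)*z))+((x+(1*b))*((5+y)+(6+2))))))
Scanning for simplifiable subexpressions (pre-order)...
  at root: (1+(((((1*x)*(a+a))+((4+0)+(x+y)))*(((0*x)*6)*((x*x)*(y*3))))*((2+((z+3)*z))+((x+(1*b))*((5+y)+(6+2)))))) (not simplifiable)
  at R: (((((1*x)*(a+a))+((4+0)+(x+y)))*(((0*x)*6)*((x*x)*(y*3))))*((2+((z+3)*z))+((x+(1*b))*((5+y)+(6+2))))) (not simplifiable)
  at RL: ((((1*x)*(a+a))+((4+0)+(x+y)))*(((0*x)*6)*((x*x)*(y*3)))) (not simplifiable)
  at RLL: (((1*x)*(a+a))+((4+0)+(x+y))) (not simplifiable)
  at RLLL: ((1*x)*(a+a)) (not simplifiable)
  at RLLLL: (1*x) (SIMPLIFIABLE)
  at RLLLR: (a+a) (not simplifiable)
  at RLLR: ((4+0)+(x+y)) (not simplifiable)
  at RLLRL: (4+0) (SIMPLIFIABLE)
  at RLLRR: (x+y) (not simplifiable)
  at RLR: (((0*x)*6)*((x*x)*(y*3))) (not simplifiable)
  at RLRL: ((0*x)*6) (not simplifiable)
  at RLRLL: (0*x) (SIMPLIFIABLE)
  at RLRR: ((x*x)*(y*3)) (not simplifiable)
  at RLRRL: (x*x) (not simplifiable)
  at RLRRR: (y*3) (not simplifiable)
  at RR: ((2+((z+3)*z))+((x+(1*b))*((5+y)+(6+2)))) (not simplifiable)
  at RRL: (2+((z+3)*z)) (not simplifiable)
  at RRLR: ((z+3)*z) (not simplifiable)
  at RRLRL: (z+3) (not simplifiable)
  at RRR: ((x+(1*b))*((5+y)+(6+2))) (not simplifiable)
  at RRRL: (x+(1*b)) (not simplifiable)
  at RRRLR: (1*b) (SIMPLIFIABLE)
  at RRRR: ((5+y)+(6+2)) (not simplifiable)
  at RRRRL: (5+y) (not simplifiable)
  at RRRRR: (6+2) (SIMPLIFIABLE)
Found simplifiable subexpr at path RLLLL: (1*x)
One SIMPLIFY step would give: (1+((((x*(a+a))+((4+0)+(x+y)))*(((0*x)*6)*((x*x)*(y*3))))*((2+((z+3)*z))+((x+(1*b))*((5+y)+(6+2))))))
-> NOT in normal form.

Answer: no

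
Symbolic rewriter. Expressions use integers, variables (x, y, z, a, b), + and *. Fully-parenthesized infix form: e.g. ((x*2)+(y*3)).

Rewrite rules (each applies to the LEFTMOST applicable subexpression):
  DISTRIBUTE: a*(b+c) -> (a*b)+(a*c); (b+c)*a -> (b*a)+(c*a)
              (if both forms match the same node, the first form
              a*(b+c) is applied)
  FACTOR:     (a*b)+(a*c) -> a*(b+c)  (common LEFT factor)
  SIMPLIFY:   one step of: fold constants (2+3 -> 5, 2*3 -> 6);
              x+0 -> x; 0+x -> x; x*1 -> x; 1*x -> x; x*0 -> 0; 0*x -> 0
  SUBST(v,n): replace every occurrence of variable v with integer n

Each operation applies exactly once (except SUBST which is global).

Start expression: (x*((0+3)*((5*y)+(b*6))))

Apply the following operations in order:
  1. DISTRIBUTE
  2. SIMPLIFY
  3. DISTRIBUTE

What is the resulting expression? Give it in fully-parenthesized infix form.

Answer: ((x*(3*(5*y)))+(x*((0+3)*(b*6))))

Derivation:
Start: (x*((0+3)*((5*y)+(b*6))))
Apply DISTRIBUTE at R (target: ((0+3)*((5*y)+(b*6)))): (x*((0+3)*((5*y)+(b*6)))) -> (x*(((0+3)*(5*y))+((0+3)*(b*6))))
Apply SIMPLIFY at RLL (target: (0+3)): (x*(((0+3)*(5*y))+((0+3)*(b*6)))) -> (x*((3*(5*y))+((0+3)*(b*6))))
Apply DISTRIBUTE at root (target: (x*((3*(5*y))+((0+3)*(b*6))))): (x*((3*(5*y))+((0+3)*(b*6)))) -> ((x*(3*(5*y)))+(x*((0+3)*(b*6))))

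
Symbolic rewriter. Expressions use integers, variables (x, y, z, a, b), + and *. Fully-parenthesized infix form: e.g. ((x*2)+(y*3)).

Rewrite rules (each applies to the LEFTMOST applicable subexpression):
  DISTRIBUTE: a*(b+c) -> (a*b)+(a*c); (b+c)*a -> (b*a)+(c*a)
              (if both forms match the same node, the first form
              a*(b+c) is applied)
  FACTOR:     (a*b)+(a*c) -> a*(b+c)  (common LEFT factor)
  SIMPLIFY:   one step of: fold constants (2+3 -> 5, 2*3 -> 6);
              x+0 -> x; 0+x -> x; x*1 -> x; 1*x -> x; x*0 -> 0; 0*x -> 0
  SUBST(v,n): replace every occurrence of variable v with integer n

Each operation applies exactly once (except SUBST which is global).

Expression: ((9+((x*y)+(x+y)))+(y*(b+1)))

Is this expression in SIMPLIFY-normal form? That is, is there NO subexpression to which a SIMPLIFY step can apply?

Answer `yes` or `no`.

Expression: ((9+((x*y)+(x+y)))+(y*(b+1)))
Scanning for simplifiable subexpressions (pre-order)...
  at root: ((9+((x*y)+(x+y)))+(y*(b+1))) (not simplifiable)
  at L: (9+((x*y)+(x+y))) (not simplifiable)
  at LR: ((x*y)+(x+y)) (not simplifiable)
  at LRL: (x*y) (not simplifiable)
  at LRR: (x+y) (not simplifiable)
  at R: (y*(b+1)) (not simplifiable)
  at RR: (b+1) (not simplifiable)
Result: no simplifiable subexpression found -> normal form.

Answer: yes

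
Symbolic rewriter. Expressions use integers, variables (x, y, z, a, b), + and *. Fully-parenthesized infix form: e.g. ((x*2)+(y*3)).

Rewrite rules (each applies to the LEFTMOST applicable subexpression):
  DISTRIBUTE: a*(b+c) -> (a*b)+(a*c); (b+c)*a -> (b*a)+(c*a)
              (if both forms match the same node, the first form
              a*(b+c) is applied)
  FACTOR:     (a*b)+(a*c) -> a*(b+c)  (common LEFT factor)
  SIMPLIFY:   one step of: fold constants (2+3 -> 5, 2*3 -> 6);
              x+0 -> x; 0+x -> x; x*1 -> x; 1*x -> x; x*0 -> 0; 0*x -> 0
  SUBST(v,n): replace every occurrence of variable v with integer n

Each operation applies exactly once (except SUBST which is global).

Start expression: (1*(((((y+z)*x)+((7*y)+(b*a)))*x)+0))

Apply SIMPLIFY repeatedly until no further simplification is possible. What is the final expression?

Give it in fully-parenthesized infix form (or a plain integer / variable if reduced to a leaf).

Start: (1*(((((y+z)*x)+((7*y)+(b*a)))*x)+0))
Step 1: at root: (1*(((((y+z)*x)+((7*y)+(b*a)))*x)+0)) -> (((((y+z)*x)+((7*y)+(b*a)))*x)+0); overall: (1*(((((y+z)*x)+((7*y)+(b*a)))*x)+0)) -> (((((y+z)*x)+((7*y)+(b*a)))*x)+0)
Step 2: at root: (((((y+z)*x)+((7*y)+(b*a)))*x)+0) -> ((((y+z)*x)+((7*y)+(b*a)))*x); overall: (((((y+z)*x)+((7*y)+(b*a)))*x)+0) -> ((((y+z)*x)+((7*y)+(b*a)))*x)
Fixed point: ((((y+z)*x)+((7*y)+(b*a)))*x)

Answer: ((((y+z)*x)+((7*y)+(b*a)))*x)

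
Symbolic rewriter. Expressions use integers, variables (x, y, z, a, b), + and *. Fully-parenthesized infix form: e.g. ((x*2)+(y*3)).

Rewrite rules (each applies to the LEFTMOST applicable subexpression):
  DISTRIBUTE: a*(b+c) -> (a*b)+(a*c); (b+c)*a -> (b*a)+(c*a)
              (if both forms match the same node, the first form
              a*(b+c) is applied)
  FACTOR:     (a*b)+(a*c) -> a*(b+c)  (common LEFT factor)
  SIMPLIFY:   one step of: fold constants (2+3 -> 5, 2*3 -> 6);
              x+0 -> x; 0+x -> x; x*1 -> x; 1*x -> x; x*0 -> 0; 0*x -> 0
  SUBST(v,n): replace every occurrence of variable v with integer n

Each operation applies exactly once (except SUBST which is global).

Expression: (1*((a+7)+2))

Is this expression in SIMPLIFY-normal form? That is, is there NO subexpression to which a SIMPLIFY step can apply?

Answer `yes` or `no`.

Expression: (1*((a+7)+2))
Scanning for simplifiable subexpressions (pre-order)...
  at root: (1*((a+7)+2)) (SIMPLIFIABLE)
  at R: ((a+7)+2) (not simplifiable)
  at RL: (a+7) (not simplifiable)
Found simplifiable subexpr at path root: (1*((a+7)+2))
One SIMPLIFY step would give: ((a+7)+2)
-> NOT in normal form.

Answer: no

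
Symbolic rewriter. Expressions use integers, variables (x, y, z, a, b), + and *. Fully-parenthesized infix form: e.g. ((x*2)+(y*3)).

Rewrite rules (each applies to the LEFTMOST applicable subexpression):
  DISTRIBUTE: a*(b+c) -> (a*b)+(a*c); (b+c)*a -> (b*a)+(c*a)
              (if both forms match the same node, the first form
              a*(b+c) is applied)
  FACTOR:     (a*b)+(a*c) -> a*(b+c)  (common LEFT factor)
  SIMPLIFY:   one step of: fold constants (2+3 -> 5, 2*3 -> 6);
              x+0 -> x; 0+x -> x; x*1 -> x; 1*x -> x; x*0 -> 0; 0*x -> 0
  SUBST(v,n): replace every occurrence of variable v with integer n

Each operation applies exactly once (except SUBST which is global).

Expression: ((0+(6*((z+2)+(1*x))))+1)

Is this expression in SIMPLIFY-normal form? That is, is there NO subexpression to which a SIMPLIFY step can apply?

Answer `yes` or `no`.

Expression: ((0+(6*((z+2)+(1*x))))+1)
Scanning for simplifiable subexpressions (pre-order)...
  at root: ((0+(6*((z+2)+(1*x))))+1) (not simplifiable)
  at L: (0+(6*((z+2)+(1*x)))) (SIMPLIFIABLE)
  at LR: (6*((z+2)+(1*x))) (not simplifiable)
  at LRR: ((z+2)+(1*x)) (not simplifiable)
  at LRRL: (z+2) (not simplifiable)
  at LRRR: (1*x) (SIMPLIFIABLE)
Found simplifiable subexpr at path L: (0+(6*((z+2)+(1*x))))
One SIMPLIFY step would give: ((6*((z+2)+(1*x)))+1)
-> NOT in normal form.

Answer: no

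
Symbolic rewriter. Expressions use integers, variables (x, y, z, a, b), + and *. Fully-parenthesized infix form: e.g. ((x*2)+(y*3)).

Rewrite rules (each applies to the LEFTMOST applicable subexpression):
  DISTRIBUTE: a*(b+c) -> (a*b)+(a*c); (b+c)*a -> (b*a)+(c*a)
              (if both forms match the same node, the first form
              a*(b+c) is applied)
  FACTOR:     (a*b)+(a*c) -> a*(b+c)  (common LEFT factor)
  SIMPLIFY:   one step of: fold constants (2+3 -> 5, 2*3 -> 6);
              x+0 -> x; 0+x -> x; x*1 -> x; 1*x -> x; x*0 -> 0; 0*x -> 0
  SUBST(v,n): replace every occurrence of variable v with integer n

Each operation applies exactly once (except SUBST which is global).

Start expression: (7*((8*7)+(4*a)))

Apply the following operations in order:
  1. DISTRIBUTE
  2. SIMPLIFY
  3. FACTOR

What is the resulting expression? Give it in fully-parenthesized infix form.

Start: (7*((8*7)+(4*a)))
Apply DISTRIBUTE at root (target: (7*((8*7)+(4*a)))): (7*((8*7)+(4*a))) -> ((7*(8*7))+(7*(4*a)))
Apply SIMPLIFY at LR (target: (8*7)): ((7*(8*7))+(7*(4*a))) -> ((7*56)+(7*(4*a)))
Apply FACTOR at root (target: ((7*56)+(7*(4*a)))): ((7*56)+(7*(4*a))) -> (7*(56+(4*a)))

Answer: (7*(56+(4*a)))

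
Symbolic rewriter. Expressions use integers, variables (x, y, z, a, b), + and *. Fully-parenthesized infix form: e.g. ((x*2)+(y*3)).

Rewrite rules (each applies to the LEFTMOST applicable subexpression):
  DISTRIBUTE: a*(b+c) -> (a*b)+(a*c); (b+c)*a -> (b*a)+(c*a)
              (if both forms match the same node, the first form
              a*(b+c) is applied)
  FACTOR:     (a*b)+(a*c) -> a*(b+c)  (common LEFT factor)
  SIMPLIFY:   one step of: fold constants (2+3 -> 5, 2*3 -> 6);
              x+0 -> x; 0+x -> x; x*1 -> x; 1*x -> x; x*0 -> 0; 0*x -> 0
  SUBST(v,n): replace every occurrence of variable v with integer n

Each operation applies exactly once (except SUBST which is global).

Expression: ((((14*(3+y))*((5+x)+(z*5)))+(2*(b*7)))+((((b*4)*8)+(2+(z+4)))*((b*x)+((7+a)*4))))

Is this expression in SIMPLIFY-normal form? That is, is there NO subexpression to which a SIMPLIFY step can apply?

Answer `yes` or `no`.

Answer: yes

Derivation:
Expression: ((((14*(3+y))*((5+x)+(z*5)))+(2*(b*7)))+((((b*4)*8)+(2+(z+4)))*((b*x)+((7+a)*4))))
Scanning for simplifiable subexpressions (pre-order)...
  at root: ((((14*(3+y))*((5+x)+(z*5)))+(2*(b*7)))+((((b*4)*8)+(2+(z+4)))*((b*x)+((7+a)*4)))) (not simplifiable)
  at L: (((14*(3+y))*((5+x)+(z*5)))+(2*(b*7))) (not simplifiable)
  at LL: ((14*(3+y))*((5+x)+(z*5))) (not simplifiable)
  at LLL: (14*(3+y)) (not simplifiable)
  at LLLR: (3+y) (not simplifiable)
  at LLR: ((5+x)+(z*5)) (not simplifiable)
  at LLRL: (5+x) (not simplifiable)
  at LLRR: (z*5) (not simplifiable)
  at LR: (2*(b*7)) (not simplifiable)
  at LRR: (b*7) (not simplifiable)
  at R: ((((b*4)*8)+(2+(z+4)))*((b*x)+((7+a)*4))) (not simplifiable)
  at RL: (((b*4)*8)+(2+(z+4))) (not simplifiable)
  at RLL: ((b*4)*8) (not simplifiable)
  at RLLL: (b*4) (not simplifiable)
  at RLR: (2+(z+4)) (not simplifiable)
  at RLRR: (z+4) (not simplifiable)
  at RR: ((b*x)+((7+a)*4)) (not simplifiable)
  at RRL: (b*x) (not simplifiable)
  at RRR: ((7+a)*4) (not simplifiable)
  at RRRL: (7+a) (not simplifiable)
Result: no simplifiable subexpression found -> normal form.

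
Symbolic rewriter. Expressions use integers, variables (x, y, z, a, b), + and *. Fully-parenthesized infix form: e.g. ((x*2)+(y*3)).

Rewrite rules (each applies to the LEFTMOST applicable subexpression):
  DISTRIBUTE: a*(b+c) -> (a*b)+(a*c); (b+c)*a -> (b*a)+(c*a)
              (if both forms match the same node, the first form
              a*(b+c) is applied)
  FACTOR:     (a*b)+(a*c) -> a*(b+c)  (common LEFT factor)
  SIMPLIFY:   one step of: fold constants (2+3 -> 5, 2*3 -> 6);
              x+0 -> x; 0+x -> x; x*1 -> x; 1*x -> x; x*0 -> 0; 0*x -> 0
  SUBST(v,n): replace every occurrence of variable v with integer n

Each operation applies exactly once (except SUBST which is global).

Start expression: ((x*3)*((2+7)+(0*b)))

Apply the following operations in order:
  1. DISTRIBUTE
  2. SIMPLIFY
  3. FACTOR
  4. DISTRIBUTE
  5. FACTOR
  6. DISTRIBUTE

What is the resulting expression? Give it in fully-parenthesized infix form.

Answer: (((x*3)*9)+((x*3)*(0*b)))

Derivation:
Start: ((x*3)*((2+7)+(0*b)))
Apply DISTRIBUTE at root (target: ((x*3)*((2+7)+(0*b)))): ((x*3)*((2+7)+(0*b))) -> (((x*3)*(2+7))+((x*3)*(0*b)))
Apply SIMPLIFY at LR (target: (2+7)): (((x*3)*(2+7))+((x*3)*(0*b))) -> (((x*3)*9)+((x*3)*(0*b)))
Apply FACTOR at root (target: (((x*3)*9)+((x*3)*(0*b)))): (((x*3)*9)+((x*3)*(0*b))) -> ((x*3)*(9+(0*b)))
Apply DISTRIBUTE at root (target: ((x*3)*(9+(0*b)))): ((x*3)*(9+(0*b))) -> (((x*3)*9)+((x*3)*(0*b)))
Apply FACTOR at root (target: (((x*3)*9)+((x*3)*(0*b)))): (((x*3)*9)+((x*3)*(0*b))) -> ((x*3)*(9+(0*b)))
Apply DISTRIBUTE at root (target: ((x*3)*(9+(0*b)))): ((x*3)*(9+(0*b))) -> (((x*3)*9)+((x*3)*(0*b)))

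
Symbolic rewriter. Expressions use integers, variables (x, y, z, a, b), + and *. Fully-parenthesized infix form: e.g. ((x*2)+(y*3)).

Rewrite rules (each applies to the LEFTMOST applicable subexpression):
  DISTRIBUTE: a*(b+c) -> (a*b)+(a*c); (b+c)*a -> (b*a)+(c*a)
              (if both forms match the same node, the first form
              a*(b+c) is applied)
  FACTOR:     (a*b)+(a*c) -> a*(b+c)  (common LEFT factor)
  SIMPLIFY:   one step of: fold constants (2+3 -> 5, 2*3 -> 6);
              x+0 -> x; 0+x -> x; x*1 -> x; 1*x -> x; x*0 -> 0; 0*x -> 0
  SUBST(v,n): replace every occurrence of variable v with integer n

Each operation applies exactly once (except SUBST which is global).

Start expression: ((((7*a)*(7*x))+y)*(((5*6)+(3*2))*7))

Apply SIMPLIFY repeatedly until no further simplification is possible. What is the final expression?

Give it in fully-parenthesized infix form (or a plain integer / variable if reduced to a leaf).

Start: ((((7*a)*(7*x))+y)*(((5*6)+(3*2))*7))
Step 1: at RLL: (5*6) -> 30; overall: ((((7*a)*(7*x))+y)*(((5*6)+(3*2))*7)) -> ((((7*a)*(7*x))+y)*((30+(3*2))*7))
Step 2: at RLR: (3*2) -> 6; overall: ((((7*a)*(7*x))+y)*((30+(3*2))*7)) -> ((((7*a)*(7*x))+y)*((30+6)*7))
Step 3: at RL: (30+6) -> 36; overall: ((((7*a)*(7*x))+y)*((30+6)*7)) -> ((((7*a)*(7*x))+y)*(36*7))
Step 4: at R: (36*7) -> 252; overall: ((((7*a)*(7*x))+y)*(36*7)) -> ((((7*a)*(7*x))+y)*252)
Fixed point: ((((7*a)*(7*x))+y)*252)

Answer: ((((7*a)*(7*x))+y)*252)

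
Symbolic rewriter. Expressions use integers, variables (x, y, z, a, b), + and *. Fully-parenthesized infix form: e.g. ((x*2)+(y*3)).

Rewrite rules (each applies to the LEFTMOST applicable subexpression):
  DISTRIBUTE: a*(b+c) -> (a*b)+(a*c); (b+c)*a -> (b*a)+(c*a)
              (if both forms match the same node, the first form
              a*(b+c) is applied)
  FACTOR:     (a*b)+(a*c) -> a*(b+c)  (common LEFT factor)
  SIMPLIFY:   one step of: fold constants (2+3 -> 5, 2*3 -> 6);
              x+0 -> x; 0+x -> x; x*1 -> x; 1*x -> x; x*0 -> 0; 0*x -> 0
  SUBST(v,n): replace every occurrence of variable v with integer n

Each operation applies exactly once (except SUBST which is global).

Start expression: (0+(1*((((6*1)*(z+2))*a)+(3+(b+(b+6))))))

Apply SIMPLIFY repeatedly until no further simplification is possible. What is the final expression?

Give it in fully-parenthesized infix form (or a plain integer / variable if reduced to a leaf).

Start: (0+(1*((((6*1)*(z+2))*a)+(3+(b+(b+6))))))
Step 1: at root: (0+(1*((((6*1)*(z+2))*a)+(3+(b+(b+6)))))) -> (1*((((6*1)*(z+2))*a)+(3+(b+(b+6))))); overall: (0+(1*((((6*1)*(z+2))*a)+(3+(b+(b+6)))))) -> (1*((((6*1)*(z+2))*a)+(3+(b+(b+6)))))
Step 2: at root: (1*((((6*1)*(z+2))*a)+(3+(b+(b+6))))) -> ((((6*1)*(z+2))*a)+(3+(b+(b+6)))); overall: (1*((((6*1)*(z+2))*a)+(3+(b+(b+6))))) -> ((((6*1)*(z+2))*a)+(3+(b+(b+6))))
Step 3: at LLL: (6*1) -> 6; overall: ((((6*1)*(z+2))*a)+(3+(b+(b+6)))) -> (((6*(z+2))*a)+(3+(b+(b+6))))
Fixed point: (((6*(z+2))*a)+(3+(b+(b+6))))

Answer: (((6*(z+2))*a)+(3+(b+(b+6))))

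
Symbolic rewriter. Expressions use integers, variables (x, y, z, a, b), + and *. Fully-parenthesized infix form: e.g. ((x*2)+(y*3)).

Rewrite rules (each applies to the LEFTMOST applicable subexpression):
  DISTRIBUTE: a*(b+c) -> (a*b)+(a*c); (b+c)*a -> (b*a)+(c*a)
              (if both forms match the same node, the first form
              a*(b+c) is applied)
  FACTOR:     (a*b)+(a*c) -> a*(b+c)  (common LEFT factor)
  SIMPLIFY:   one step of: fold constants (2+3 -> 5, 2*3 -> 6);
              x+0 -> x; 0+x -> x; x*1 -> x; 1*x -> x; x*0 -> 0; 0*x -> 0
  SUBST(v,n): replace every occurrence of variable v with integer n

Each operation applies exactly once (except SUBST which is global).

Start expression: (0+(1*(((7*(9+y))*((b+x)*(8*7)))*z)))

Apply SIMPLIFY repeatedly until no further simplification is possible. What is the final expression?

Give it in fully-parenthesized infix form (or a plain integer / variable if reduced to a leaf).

Start: (0+(1*(((7*(9+y))*((b+x)*(8*7)))*z)))
Step 1: at root: (0+(1*(((7*(9+y))*((b+x)*(8*7)))*z))) -> (1*(((7*(9+y))*((b+x)*(8*7)))*z)); overall: (0+(1*(((7*(9+y))*((b+x)*(8*7)))*z))) -> (1*(((7*(9+y))*((b+x)*(8*7)))*z))
Step 2: at root: (1*(((7*(9+y))*((b+x)*(8*7)))*z)) -> (((7*(9+y))*((b+x)*(8*7)))*z); overall: (1*(((7*(9+y))*((b+x)*(8*7)))*z)) -> (((7*(9+y))*((b+x)*(8*7)))*z)
Step 3: at LRR: (8*7) -> 56; overall: (((7*(9+y))*((b+x)*(8*7)))*z) -> (((7*(9+y))*((b+x)*56))*z)
Fixed point: (((7*(9+y))*((b+x)*56))*z)

Answer: (((7*(9+y))*((b+x)*56))*z)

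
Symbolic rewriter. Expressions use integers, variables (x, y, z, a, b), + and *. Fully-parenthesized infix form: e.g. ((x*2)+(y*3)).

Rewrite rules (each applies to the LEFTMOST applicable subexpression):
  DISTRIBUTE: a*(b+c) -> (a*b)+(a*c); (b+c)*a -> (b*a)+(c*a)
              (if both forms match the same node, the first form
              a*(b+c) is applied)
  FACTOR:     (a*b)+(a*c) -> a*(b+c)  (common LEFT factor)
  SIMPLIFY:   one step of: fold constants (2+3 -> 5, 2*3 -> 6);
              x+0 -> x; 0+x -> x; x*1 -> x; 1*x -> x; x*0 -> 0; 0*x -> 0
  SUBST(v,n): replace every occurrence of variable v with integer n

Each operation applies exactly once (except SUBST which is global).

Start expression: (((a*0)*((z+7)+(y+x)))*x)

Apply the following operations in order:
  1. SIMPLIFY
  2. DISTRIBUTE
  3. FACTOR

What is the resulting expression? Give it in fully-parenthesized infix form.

Start: (((a*0)*((z+7)+(y+x)))*x)
Apply SIMPLIFY at LL (target: (a*0)): (((a*0)*((z+7)+(y+x)))*x) -> ((0*((z+7)+(y+x)))*x)
Apply DISTRIBUTE at L (target: (0*((z+7)+(y+x)))): ((0*((z+7)+(y+x)))*x) -> (((0*(z+7))+(0*(y+x)))*x)
Apply FACTOR at L (target: ((0*(z+7))+(0*(y+x)))): (((0*(z+7))+(0*(y+x)))*x) -> ((0*((z+7)+(y+x)))*x)

Answer: ((0*((z+7)+(y+x)))*x)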